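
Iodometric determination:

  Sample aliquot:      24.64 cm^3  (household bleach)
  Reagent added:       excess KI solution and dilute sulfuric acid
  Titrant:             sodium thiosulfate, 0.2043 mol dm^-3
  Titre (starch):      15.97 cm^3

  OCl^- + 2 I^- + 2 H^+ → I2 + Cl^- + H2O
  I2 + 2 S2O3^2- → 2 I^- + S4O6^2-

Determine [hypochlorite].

n(S2O3^2-) = 0.01597 × 0.2043 = 3.263 × 10^-3 mol
n(I2) = n(S2O3^2-)/2 = 1.631 × 10^-3 mol
n(OCl^-) in the aliquot = 1.631 × 10^-3 mol (1:1 ratio)
[OCl^-] = 1.631 × 10^-3 / 0.02464 = 0.06621 mol/L

0.06621 mol/L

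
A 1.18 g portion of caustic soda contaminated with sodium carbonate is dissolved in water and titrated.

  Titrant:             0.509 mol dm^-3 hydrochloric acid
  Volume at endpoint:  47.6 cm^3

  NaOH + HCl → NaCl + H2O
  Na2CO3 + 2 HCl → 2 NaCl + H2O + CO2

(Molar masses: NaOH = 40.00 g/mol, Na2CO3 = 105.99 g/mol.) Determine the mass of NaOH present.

0.320 g

n(HCl) = 0.0476 × 0.509 = 0.0242 mol
Let x = n(NaOH), y = n(Na2CO3).
Titrant: 1x + 2y = 0.0242;  mass: 40.00x + 105.99y = 1.18
Solving, x = 8.00 × 10^-3 mol, y = 8.11 × 10^-3 mol
mass of NaOH = 8.00 × 10^-3 × 40.00 = 0.320 g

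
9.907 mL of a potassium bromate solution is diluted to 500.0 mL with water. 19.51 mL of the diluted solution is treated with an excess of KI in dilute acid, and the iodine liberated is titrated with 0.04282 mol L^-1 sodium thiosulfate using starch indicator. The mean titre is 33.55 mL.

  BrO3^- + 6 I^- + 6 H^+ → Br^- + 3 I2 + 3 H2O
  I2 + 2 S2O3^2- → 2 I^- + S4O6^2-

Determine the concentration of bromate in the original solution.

0.6194 mol/L

n(S2O3^2-) = 0.03355 × 0.04282 = 1.437 × 10^-3 mol
n(I2) = n(S2O3^2-)/2 = 7.183 × 10^-4 mol
From the 1:3 ratio, n(BrO3^-) in the aliquot = 1/3 × 7.183 × 10^-4 = 2.394 × 10^-4 mol
[BrO3^-]_dilute = 2.394 × 10^-4 / 0.01951 = 0.01227 mol/L
[BrO3^-]_original = 0.01227 × 500.0/9.907 = 0.6194 mol/L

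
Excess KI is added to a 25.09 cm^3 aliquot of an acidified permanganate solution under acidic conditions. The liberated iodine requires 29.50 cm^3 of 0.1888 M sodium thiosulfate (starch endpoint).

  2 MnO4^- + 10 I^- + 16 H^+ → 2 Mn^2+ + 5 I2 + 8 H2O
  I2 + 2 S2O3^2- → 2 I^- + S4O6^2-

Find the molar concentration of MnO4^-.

0.04440 M

n(S2O3^2-) = 0.02950 × 0.1888 = 5.570 × 10^-3 mol
n(I2) = n(S2O3^2-)/2 = 2.785 × 10^-3 mol
From the 2:5 ratio, n(MnO4^-) in the aliquot = 2/5 × 2.785 × 10^-3 = 1.114 × 10^-3 mol
[MnO4^-] = 1.114 × 10^-3 / 0.02509 = 0.04440 mol/L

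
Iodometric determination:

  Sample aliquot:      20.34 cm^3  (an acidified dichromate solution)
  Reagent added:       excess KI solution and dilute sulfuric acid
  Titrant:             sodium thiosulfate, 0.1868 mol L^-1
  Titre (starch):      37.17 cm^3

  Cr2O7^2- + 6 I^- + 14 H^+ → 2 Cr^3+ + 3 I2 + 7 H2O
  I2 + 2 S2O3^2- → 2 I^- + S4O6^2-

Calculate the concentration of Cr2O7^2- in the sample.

0.05689 mol/L

n(S2O3^2-) = 0.03717 × 0.1868 = 6.943 × 10^-3 mol
n(I2) = n(S2O3^2-)/2 = 3.472 × 10^-3 mol
From the 1:3 ratio, n(Cr2O7^2-) in the aliquot = 1/3 × 3.472 × 10^-3 = 1.157 × 10^-3 mol
[Cr2O7^2-] = 1.157 × 10^-3 / 0.02034 = 0.05689 mol/L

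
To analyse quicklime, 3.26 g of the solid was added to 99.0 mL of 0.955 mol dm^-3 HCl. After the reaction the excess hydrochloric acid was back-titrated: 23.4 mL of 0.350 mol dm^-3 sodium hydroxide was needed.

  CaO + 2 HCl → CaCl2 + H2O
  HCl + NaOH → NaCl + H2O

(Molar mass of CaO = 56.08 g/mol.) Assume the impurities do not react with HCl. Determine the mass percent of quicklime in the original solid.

74.3 %

n(HCl) added = 0.0990 × 0.955 = 0.0945 mol
n(NaOH) used in back-titration = 0.0234 × 0.350 = 8.19 × 10^-3 mol
n(HCl) left over = 8.19 × 10^-3 mol (1:1 ratio)
n(HCl) consumed by analyte = 0.0945 − 8.19 × 10^-3 = 0.0864 mol
From the 1:2 ratio, n(CaO) = 1/2 × 0.0864 = 0.0432 mol
mass of CaO = 0.0432 × 56.08 = 2.42 g
% CaO = 2.42 / 3.26 × 100 = 74.3 %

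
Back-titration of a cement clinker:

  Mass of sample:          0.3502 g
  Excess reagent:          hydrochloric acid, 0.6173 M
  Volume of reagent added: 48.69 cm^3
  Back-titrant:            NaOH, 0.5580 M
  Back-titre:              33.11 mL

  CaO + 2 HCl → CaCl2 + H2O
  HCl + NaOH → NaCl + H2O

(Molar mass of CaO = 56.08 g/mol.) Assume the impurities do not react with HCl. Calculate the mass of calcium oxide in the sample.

n(HCl) added = 0.04869 × 0.6173 = 0.03006 mol
n(NaOH) used in back-titration = 0.03311 × 0.5580 = 0.01848 mol
n(HCl) left over = 0.01848 mol (1:1 ratio)
n(HCl) consumed by analyte = 0.03006 − 0.01848 = 0.01158 mol
From the 1:2 ratio, n(CaO) = 1/2 × 0.01158 = 5.790 × 10^-3 mol
mass of CaO = 5.790 × 10^-3 × 56.08 = 0.3247 g

0.3247 g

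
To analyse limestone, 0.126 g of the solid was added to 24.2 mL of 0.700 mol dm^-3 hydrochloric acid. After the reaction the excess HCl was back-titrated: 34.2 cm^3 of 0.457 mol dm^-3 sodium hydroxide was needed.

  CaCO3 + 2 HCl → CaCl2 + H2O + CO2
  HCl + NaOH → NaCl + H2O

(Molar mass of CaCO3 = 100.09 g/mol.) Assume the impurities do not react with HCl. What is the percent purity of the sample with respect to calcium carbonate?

n(HCl) added = 0.0242 × 0.700 = 0.0169 mol
n(NaOH) used in back-titration = 0.0342 × 0.457 = 0.0156 mol
n(HCl) left over = 0.0156 mol (1:1 ratio)
n(HCl) consumed by analyte = 0.0169 − 0.0156 = 1.31 × 10^-3 mol
From the 1:2 ratio, n(CaCO3) = 1/2 × 1.31 × 10^-3 = 6.55 × 10^-4 mol
mass of CaCO3 = 6.55 × 10^-4 × 100.09 = 0.0656 g
% CaCO3 = 0.0656 / 0.126 × 100 = 52.1 %

52.1 %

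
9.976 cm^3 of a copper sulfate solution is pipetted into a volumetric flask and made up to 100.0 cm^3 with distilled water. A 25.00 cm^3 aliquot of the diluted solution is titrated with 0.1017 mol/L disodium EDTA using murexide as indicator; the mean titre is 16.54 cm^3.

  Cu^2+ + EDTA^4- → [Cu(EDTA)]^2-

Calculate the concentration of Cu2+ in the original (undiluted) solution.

0.6745 mol/L

n(EDTA) = 0.01654 × 0.1017 = 1.682 × 10^-3 mol
n(Cu2+) in the aliquot = 1.682 × 10^-3 mol (1:1 ratio)
[Cu2+]_dilute = 1.682 × 10^-3 / 0.02500 = 0.06728 mol/L
Dilution factor = 100.0 / 9.976 = 10.02
[Cu2+]_stock = 0.06728 × 10.02 = 0.6745 mol/L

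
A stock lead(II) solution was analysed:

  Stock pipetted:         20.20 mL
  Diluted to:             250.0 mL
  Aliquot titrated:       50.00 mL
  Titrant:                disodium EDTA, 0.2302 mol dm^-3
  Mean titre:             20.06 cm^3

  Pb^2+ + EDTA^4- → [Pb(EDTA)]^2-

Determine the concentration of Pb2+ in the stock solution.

1.143 mol/L

n(EDTA) = 0.02006 × 0.2302 = 4.618 × 10^-3 mol
n(Pb2+) in the aliquot = 4.618 × 10^-3 mol (1:1 ratio)
[Pb2+]_dilute = 4.618 × 10^-3 / 0.05000 = 0.09236 mol/L
Dilution factor = 250.0 / 20.20 = 12.38
[Pb2+]_stock = 0.09236 × 12.38 = 1.143 mol/L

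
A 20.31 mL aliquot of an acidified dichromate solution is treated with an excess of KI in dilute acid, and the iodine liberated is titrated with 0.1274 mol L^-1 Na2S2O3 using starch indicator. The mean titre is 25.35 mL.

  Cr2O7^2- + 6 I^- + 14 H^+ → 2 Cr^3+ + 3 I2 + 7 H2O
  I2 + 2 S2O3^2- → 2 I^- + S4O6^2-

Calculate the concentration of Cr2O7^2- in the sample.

n(S2O3^2-) = 0.02535 × 0.1274 = 3.230 × 10^-3 mol
n(I2) = n(S2O3^2-)/2 = 1.615 × 10^-3 mol
From the 1:3 ratio, n(Cr2O7^2-) in the aliquot = 1/3 × 1.615 × 10^-3 = 5.383 × 10^-4 mol
[Cr2O7^2-] = 5.383 × 10^-4 / 0.02031 = 0.02650 mol/L

0.02650 mol/L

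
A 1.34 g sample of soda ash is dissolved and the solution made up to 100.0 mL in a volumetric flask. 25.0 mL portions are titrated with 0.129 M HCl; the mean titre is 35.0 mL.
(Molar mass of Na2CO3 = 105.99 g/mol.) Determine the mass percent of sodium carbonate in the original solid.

71.4 %

Na2CO3 + 2 HCl → 2 NaCl + H2O + CO2
n(HCl) per titration = 0.0350 × 0.129 = 4.52 × 10^-3 mol
From the 1:2 ratio, n(Na2CO3) in each aliquot = 1/2 × 4.52 × 10^-3 = 2.26 × 10^-3 mol
n(Na2CO3) in the whole flask = 2.26 × 10^-3 × 100.0/25.0 = 9.03 × 10^-3 mol
mass of Na2CO3 = 9.03 × 10^-3 × 105.99 = 0.957 g
% Na2CO3 = 0.957 / 1.34 × 100 = 71.4 %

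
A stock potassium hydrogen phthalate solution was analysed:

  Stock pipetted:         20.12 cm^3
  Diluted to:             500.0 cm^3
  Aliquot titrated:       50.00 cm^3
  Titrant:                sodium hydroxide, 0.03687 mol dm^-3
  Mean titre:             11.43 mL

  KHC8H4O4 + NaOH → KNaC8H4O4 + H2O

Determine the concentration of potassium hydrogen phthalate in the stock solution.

0.2095 mol/L

n(NaOH) = 0.01143 × 0.03687 = 4.214 × 10^-4 mol
n(KHC8H4O4) in the aliquot = 4.214 × 10^-4 mol (1:1 ratio)
[KHC8H4O4]_dilute = 4.214 × 10^-4 / 0.05000 = 0.008428 mol/L
Dilution factor = 500.0 / 20.12 = 24.85
[KHC8H4O4]_stock = 0.008428 × 24.85 = 0.2095 mol/L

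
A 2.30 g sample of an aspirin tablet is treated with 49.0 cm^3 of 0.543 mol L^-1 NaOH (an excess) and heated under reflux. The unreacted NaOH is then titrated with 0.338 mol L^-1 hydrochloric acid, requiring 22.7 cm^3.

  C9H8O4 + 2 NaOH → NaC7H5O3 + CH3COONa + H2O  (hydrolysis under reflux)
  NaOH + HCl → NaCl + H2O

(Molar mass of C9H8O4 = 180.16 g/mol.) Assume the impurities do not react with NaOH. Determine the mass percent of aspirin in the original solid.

n(NaOH) added = 0.0490 × 0.543 = 0.0266 mol
n(HCl) used in back-titration = 0.0227 × 0.338 = 7.67 × 10^-3 mol
n(NaOH) left over = 7.67 × 10^-3 mol (1:1 ratio)
n(NaOH) consumed by analyte = 0.0266 − 7.67 × 10^-3 = 0.0189 mol
From the 1:2 ratio, n(C9H8O4) = 1/2 × 0.0189 = 9.47 × 10^-3 mol
mass of C9H8O4 = 9.47 × 10^-3 × 180.16 = 1.71 g
% C9H8O4 = 1.71 / 2.30 × 100 = 74.2 %

74.2 %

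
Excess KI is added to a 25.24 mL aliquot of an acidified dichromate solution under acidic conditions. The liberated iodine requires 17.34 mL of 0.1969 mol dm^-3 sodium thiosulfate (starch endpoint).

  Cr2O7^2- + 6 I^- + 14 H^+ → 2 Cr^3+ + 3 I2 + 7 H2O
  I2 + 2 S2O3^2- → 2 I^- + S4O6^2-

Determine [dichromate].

n(S2O3^2-) = 0.01734 × 0.1969 = 3.414 × 10^-3 mol
n(I2) = n(S2O3^2-)/2 = 1.707 × 10^-3 mol
From the 1:3 ratio, n(Cr2O7^2-) in the aliquot = 1/3 × 1.707 × 10^-3 = 5.690 × 10^-4 mol
[Cr2O7^2-] = 5.690 × 10^-4 / 0.02524 = 0.02255 mol/L

0.02255 mol/L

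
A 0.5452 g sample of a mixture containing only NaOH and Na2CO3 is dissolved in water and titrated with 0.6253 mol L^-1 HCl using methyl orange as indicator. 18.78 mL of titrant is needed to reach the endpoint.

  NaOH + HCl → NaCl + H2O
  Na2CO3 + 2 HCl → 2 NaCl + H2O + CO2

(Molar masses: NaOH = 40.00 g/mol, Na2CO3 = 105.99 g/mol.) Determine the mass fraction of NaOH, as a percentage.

n(HCl) = 0.01878 × 0.6253 = 0.01174 mol
Let x = n(NaOH), y = n(Na2CO3).
Titrant: 1x + 2y = 0.01174;  mass: 40.00x + 105.99y = 0.5452
Solving, x = 5.935 × 10^-3 mol, y = 2.904 × 10^-3 mol
mass of NaOH = 5.935 × 10^-3 × 40.00 = 0.2374 g
% NaOH = 0.2374 / 0.5452 × 100 = 43.54 %

43.54 %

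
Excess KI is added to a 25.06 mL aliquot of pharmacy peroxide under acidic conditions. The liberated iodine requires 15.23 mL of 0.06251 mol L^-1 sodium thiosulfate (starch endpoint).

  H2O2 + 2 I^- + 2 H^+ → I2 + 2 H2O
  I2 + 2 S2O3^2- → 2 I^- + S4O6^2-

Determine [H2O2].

0.01899 mol/L

n(S2O3^2-) = 0.01523 × 0.06251 = 9.520 × 10^-4 mol
n(I2) = n(S2O3^2-)/2 = 4.760 × 10^-4 mol
n(H2O2) in the aliquot = 4.760 × 10^-4 mol (1:1 ratio)
[H2O2] = 4.760 × 10^-4 / 0.02506 = 0.01899 mol/L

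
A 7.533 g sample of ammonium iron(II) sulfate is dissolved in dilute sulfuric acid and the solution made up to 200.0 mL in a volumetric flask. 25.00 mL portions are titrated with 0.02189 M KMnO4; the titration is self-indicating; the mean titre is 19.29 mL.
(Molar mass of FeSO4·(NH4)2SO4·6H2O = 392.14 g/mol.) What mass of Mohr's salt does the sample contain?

MnO4^- + 5 Fe^2+ + 8 H^+ → Mn^2+ + 5 Fe^3+ + 4 H2O
n(KMnO4) per titration = 0.01929 × 0.02189 = 4.223 × 10^-4 mol
From the 5:1 ratio, n(FeSO4·(NH4)2SO4·6H2O) in each aliquot = 5/1 × 4.223 × 10^-4 = 2.111 × 10^-3 mol
n(FeSO4·(NH4)2SO4·6H2O) in the whole flask = 2.111 × 10^-3 × 200.0/25.00 = 0.01689 mol
mass of FeSO4·(NH4)2SO4·6H2O = 0.01689 × 392.14 = 6.623 g

6.623 g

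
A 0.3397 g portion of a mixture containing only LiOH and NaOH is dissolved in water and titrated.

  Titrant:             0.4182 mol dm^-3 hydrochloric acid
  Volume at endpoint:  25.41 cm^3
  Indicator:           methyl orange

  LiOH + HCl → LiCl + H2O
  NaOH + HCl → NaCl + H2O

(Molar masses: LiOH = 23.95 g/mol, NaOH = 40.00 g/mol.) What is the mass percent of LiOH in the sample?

37.50 %

n(HCl) = 0.02541 × 0.4182 = 0.01063 mol
Let x = n(LiOH), y = n(NaOH).
Titrant: 1x + 1y = 0.01063;  mass: 23.95x + 40.00y = 0.3397
Solving, x = 5.318 × 10^-3 mol, y = 5.308 × 10^-3 mol
mass of LiOH = 5.318 × 10^-3 × 23.95 = 0.1274 g
% LiOH = 0.1274 / 0.3397 × 100 = 37.50 %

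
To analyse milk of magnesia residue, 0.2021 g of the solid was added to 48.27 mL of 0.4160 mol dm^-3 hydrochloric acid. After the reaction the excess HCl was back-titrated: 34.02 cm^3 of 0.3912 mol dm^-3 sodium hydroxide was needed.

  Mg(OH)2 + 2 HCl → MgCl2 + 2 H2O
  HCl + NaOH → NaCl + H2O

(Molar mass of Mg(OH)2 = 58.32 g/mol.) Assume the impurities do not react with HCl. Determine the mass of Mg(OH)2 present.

n(HCl) added = 0.04827 × 0.4160 = 0.02008 mol
n(NaOH) used in back-titration = 0.03402 × 0.3912 = 0.01331 mol
n(HCl) left over = 0.01331 mol (1:1 ratio)
n(HCl) consumed by analyte = 0.02008 − 0.01331 = 6.772 × 10^-3 mol
From the 1:2 ratio, n(Mg(OH)2) = 1/2 × 6.772 × 10^-3 = 3.386 × 10^-3 mol
mass of Mg(OH)2 = 3.386 × 10^-3 × 58.32 = 0.1975 g

0.1975 g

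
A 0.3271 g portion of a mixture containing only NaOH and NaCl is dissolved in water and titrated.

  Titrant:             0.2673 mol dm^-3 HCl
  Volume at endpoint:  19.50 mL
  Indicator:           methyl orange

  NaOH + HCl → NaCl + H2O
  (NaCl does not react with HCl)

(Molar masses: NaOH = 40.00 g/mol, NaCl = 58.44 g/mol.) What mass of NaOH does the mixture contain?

n(HCl) = 0.01950 × 0.2673 = 5.212 × 10^-3 mol
Let x = n(NaOH), y = n(NaCl).
Titrant: 1x = 5.212 × 10^-3;  mass: 40.00x + 58.44y = 0.3271
Solving, x = 5.212 × 10^-3 mol, y = 2.030 × 10^-3 mol
mass of NaOH = 5.212 × 10^-3 × 40.00 = 0.2085 g

0.2085 g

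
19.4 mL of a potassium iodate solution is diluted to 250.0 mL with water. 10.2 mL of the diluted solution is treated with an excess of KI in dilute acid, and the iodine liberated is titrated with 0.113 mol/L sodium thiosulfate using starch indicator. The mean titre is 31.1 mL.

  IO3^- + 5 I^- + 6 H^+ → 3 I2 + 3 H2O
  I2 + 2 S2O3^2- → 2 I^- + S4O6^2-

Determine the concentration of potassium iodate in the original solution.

0.740 mol/L

n(S2O3^2-) = 0.0311 × 0.113 = 3.51 × 10^-3 mol
n(I2) = n(S2O3^2-)/2 = 1.76 × 10^-3 mol
From the 1:3 ratio, n(IO3^-) in the aliquot = 1/3 × 1.76 × 10^-3 = 5.86 × 10^-4 mol
[IO3^-]_dilute = 5.86 × 10^-4 / 0.0102 = 0.0574 mol/L
[IO3^-]_original = 0.0574 × 250.0/19.4 = 0.740 mol/L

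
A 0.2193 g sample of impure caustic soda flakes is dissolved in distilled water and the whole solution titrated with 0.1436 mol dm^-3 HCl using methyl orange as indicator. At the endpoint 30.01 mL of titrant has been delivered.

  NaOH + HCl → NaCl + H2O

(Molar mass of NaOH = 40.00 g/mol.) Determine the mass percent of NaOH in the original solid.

78.60 %

n(HCl) = 0.03001 L × 0.1436 mol/L = 4.309 × 10^-3 mol
n(NaOH) = 4.309 × 10^-3 mol (1:1 ratio)
mass of NaOH = 4.309 × 10^-3 × 40.00 g/mol = 0.1724 g
% NaOH = 0.1724 / 0.2193 × 100 = 78.60 %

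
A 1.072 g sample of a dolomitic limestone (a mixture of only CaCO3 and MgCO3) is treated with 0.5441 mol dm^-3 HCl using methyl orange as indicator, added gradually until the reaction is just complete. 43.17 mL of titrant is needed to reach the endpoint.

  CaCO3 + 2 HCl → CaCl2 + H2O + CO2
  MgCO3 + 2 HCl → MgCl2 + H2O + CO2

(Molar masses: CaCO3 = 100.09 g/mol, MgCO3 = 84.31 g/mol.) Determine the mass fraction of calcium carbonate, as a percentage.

48.42 %

n(HCl) = 0.04317 × 0.5441 = 0.02349 mol
Let x = n(CaCO3), y = n(MgCO3).
Titrant: 2x + 2y = 0.02349;  mass: 100.09x + 84.31y = 1.072
Solving, x = 5.186 × 10^-3 mol, y = 6.559 × 10^-3 mol
mass of CaCO3 = 5.186 × 10^-3 × 100.09 = 0.5190 g
% CaCO3 = 0.5190 / 1.072 × 100 = 48.42 %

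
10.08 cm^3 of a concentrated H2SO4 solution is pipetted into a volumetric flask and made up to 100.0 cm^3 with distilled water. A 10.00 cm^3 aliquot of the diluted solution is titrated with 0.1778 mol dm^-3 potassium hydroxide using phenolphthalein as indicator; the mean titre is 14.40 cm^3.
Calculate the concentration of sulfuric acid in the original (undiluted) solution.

H2SO4 + 2 KOH → K2SO4 + 2 H2O
n(KOH) = 0.01440 × 0.1778 = 2.560 × 10^-3 mol
From the 1:2 ratio, n(H2SO4) in the aliquot = 1/2 × 2.560 × 10^-3 = 1.280 × 10^-3 mol
[H2SO4]_dilute = 1.280 × 10^-3 / 0.01000 = 0.1280 mol/L
Dilution factor = 100.0 / 10.08 = 9.921
[H2SO4]_stock = 0.1280 × 9.921 = 1.270 mol/L

1.270 mol/L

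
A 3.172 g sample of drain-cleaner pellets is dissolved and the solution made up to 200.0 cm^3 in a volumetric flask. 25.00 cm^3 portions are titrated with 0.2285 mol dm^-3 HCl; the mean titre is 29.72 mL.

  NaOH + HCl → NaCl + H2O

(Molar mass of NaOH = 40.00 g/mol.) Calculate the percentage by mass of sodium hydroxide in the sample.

n(HCl) per titration = 0.02972 × 0.2285 = 6.791 × 10^-3 mol
n(NaOH) in each aliquot = 6.791 × 10^-3 mol (1:1 ratio)
n(NaOH) in the whole flask = 6.791 × 10^-3 × 200.0/25.00 = 0.05433 mol
mass of NaOH = 0.05433 × 40.00 = 2.173 g
% NaOH = 2.173 / 3.172 × 100 = 68.51 %

68.51 %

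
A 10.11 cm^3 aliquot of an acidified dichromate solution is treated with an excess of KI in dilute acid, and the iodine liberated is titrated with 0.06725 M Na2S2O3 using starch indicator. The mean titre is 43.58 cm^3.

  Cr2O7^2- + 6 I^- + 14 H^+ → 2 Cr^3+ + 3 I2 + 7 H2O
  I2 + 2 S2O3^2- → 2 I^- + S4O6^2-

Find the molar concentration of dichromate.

n(S2O3^2-) = 0.04358 × 0.06725 = 2.931 × 10^-3 mol
n(I2) = n(S2O3^2-)/2 = 1.465 × 10^-3 mol
From the 1:3 ratio, n(Cr2O7^2-) in the aliquot = 1/3 × 1.465 × 10^-3 = 4.885 × 10^-4 mol
[Cr2O7^2-] = 4.885 × 10^-4 / 0.01011 = 0.04831 mol/L

0.04831 M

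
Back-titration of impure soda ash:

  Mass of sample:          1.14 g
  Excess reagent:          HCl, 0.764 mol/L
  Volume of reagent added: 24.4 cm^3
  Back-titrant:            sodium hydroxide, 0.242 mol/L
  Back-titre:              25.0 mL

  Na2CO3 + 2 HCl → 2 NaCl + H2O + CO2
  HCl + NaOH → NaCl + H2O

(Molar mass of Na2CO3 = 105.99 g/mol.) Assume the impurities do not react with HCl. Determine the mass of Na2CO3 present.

n(HCl) added = 0.0244 × 0.764 = 0.0186 mol
n(NaOH) used in back-titration = 0.0250 × 0.242 = 6.05 × 10^-3 mol
n(HCl) left over = 6.05 × 10^-3 mol (1:1 ratio)
n(HCl) consumed by analyte = 0.0186 − 6.05 × 10^-3 = 0.0126 mol
From the 1:2 ratio, n(Na2CO3) = 1/2 × 0.0126 = 6.30 × 10^-3 mol
mass of Na2CO3 = 6.30 × 10^-3 × 105.99 = 0.667 g

0.667 g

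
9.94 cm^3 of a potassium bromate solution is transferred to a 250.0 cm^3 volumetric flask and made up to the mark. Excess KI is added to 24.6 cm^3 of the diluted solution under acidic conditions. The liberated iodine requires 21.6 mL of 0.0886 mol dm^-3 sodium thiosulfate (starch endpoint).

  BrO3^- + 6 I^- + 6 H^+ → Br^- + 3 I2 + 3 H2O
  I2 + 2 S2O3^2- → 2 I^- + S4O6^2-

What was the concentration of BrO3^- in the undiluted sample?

0.326 mol/L

n(S2O3^2-) = 0.0216 × 0.0886 = 1.91 × 10^-3 mol
n(I2) = n(S2O3^2-)/2 = 9.57 × 10^-4 mol
From the 1:3 ratio, n(BrO3^-) in the aliquot = 1/3 × 9.57 × 10^-4 = 3.19 × 10^-4 mol
[BrO3^-]_dilute = 3.19 × 10^-4 / 0.0246 = 0.0130 mol/L
[BrO3^-]_original = 0.0130 × 250.0/9.94 = 0.326 mol/L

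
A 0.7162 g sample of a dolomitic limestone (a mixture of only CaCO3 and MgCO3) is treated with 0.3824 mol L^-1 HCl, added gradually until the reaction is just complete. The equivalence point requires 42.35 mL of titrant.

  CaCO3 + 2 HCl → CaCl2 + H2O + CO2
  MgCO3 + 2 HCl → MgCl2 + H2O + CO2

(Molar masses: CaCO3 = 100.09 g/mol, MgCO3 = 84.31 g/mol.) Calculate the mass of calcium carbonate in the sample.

0.2126 g

n(HCl) = 0.04235 × 0.3824 = 0.01619 mol
Let x = n(CaCO3), y = n(MgCO3).
Titrant: 2x + 2y = 0.01619;  mass: 100.09x + 84.31y = 0.7162
Solving, x = 2.124 × 10^-3 mol, y = 5.973 × 10^-3 mol
mass of CaCO3 = 2.124 × 10^-3 × 100.09 = 0.2126 g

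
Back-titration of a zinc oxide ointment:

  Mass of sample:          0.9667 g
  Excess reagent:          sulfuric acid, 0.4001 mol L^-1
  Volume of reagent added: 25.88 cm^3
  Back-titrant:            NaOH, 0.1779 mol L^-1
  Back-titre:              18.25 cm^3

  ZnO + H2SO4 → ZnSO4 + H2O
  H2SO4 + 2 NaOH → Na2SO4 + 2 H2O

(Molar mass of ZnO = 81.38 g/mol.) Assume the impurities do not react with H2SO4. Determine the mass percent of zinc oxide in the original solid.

73.50 %

n(H2SO4) added = 0.02588 × 0.4001 = 0.01035 mol
n(NaOH) used in back-titration = 0.01825 × 0.1779 = 3.247 × 10^-3 mol
From the 1:2 ratio, n(H2SO4) left over = 1/2 × 3.247 × 10^-3 = 1.623 × 10^-3 mol
n(H2SO4) consumed by analyte = 0.01035 − 1.623 × 10^-3 = 8.731 × 10^-3 mol
n(ZnO) = 8.731 × 10^-3 mol (1:1 ratio)
mass of ZnO = 8.731 × 10^-3 × 81.38 = 0.7105 g
% ZnO = 0.7105 / 0.9667 × 100 = 73.50 %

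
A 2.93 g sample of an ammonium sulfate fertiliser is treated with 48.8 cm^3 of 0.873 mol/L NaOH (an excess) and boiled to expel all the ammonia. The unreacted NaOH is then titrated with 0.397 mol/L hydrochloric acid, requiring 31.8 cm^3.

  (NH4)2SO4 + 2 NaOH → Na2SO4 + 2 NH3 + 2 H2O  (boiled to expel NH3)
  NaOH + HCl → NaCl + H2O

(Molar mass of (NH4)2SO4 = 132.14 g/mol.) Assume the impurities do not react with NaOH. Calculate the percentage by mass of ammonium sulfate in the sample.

67.6 %

n(NaOH) added = 0.0488 × 0.873 = 0.0426 mol
n(HCl) used in back-titration = 0.0318 × 0.397 = 0.0126 mol
n(NaOH) left over = 0.0126 mol (1:1 ratio)
n(NaOH) consumed by analyte = 0.0426 − 0.0126 = 0.0300 mol
From the 1:2 ratio, n((NH4)2SO4) = 1/2 × 0.0300 = 0.0150 mol
mass of (NH4)2SO4 = 0.0150 × 132.14 = 1.98 g
% (NH4)2SO4 = 1.98 / 2.93 × 100 = 67.6 %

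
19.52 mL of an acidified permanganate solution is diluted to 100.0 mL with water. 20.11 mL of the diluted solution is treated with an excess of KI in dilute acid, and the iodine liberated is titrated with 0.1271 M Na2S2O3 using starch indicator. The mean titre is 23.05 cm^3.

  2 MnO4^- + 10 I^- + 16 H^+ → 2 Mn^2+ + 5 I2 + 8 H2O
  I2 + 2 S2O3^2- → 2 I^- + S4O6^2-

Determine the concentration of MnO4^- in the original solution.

0.1493 M

n(S2O3^2-) = 0.02305 × 0.1271 = 2.930 × 10^-3 mol
n(I2) = n(S2O3^2-)/2 = 1.465 × 10^-3 mol
From the 2:5 ratio, n(MnO4^-) in the aliquot = 2/5 × 1.465 × 10^-3 = 5.859 × 10^-4 mol
[MnO4^-]_dilute = 5.859 × 10^-4 / 0.02011 = 0.02914 mol/L
[MnO4^-]_original = 0.02914 × 100.0/19.52 = 0.1493 mol/L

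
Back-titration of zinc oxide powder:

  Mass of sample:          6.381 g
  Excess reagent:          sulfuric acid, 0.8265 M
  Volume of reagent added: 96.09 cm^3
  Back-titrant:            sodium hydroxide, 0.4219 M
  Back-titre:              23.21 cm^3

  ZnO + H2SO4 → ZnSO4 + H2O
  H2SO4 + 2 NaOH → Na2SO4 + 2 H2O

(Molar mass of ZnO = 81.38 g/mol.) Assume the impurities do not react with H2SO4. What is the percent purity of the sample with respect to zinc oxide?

95.04 %

n(H2SO4) added = 0.09609 × 0.8265 = 0.07942 mol
n(NaOH) used in back-titration = 0.02321 × 0.4219 = 9.792 × 10^-3 mol
From the 1:2 ratio, n(H2SO4) left over = 1/2 × 9.792 × 10^-3 = 4.896 × 10^-3 mol
n(H2SO4) consumed by analyte = 0.07942 − 4.896 × 10^-3 = 0.07452 mol
n(ZnO) = 0.07452 mol (1:1 ratio)
mass of ZnO = 0.07452 × 81.38 = 6.065 g
% ZnO = 6.065 / 6.381 × 100 = 95.04 %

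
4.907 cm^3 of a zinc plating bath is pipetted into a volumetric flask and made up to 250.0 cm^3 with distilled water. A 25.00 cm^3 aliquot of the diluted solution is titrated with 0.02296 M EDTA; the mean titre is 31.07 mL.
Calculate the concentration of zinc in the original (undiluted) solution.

Zn^2+ + EDTA^4- → [Zn(EDTA)]^2-
n(EDTA) = 0.03107 × 0.02296 = 7.134 × 10^-4 mol
n(Zn2+) in the aliquot = 7.134 × 10^-4 mol (1:1 ratio)
[Zn2+]_dilute = 7.134 × 10^-4 / 0.02500 = 0.02853 mol/L
Dilution factor = 250.0 / 4.907 = 50.95
[Zn2+]_stock = 0.02853 × 50.95 = 1.454 mol/L

1.454 M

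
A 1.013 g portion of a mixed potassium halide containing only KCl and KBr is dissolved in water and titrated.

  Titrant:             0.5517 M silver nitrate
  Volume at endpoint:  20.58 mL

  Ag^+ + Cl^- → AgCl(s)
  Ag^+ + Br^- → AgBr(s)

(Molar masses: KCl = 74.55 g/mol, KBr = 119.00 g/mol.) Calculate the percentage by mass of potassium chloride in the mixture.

n(AgNO3) = 0.02058 × 0.5517 = 0.01135 mol
Let x = n(KCl), y = n(KBr).
Titrant: 1x + 1y = 0.01135;  mass: 74.55x + 119.00y = 1.013
Solving, x = 7.607 × 10^-3 mol, y = 3.747 × 10^-3 mol
mass of KCl = 7.607 × 10^-3 × 74.55 = 0.5671 g
% KCl = 0.5671 / 1.013 × 100 = 55.98 %

55.98 %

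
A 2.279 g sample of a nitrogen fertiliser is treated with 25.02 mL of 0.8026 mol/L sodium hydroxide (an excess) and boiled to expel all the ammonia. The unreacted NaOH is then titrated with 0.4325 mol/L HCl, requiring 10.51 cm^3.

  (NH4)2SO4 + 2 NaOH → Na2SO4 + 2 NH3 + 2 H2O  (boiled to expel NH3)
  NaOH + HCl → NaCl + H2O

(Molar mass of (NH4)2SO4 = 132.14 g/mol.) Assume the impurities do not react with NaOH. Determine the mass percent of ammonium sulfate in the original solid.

45.04 %

n(NaOH) added = 0.02502 × 0.8026 = 0.02008 mol
n(HCl) used in back-titration = 0.01051 × 0.4325 = 4.546 × 10^-3 mol
n(NaOH) left over = 4.546 × 10^-3 mol (1:1 ratio)
n(NaOH) consumed by analyte = 0.02008 − 4.546 × 10^-3 = 0.01554 mol
From the 1:2 ratio, n((NH4)2SO4) = 1/2 × 0.01554 = 7.768 × 10^-3 mol
mass of (NH4)2SO4 = 7.768 × 10^-3 × 132.14 = 1.026 g
% (NH4)2SO4 = 1.026 / 2.279 × 100 = 45.04 %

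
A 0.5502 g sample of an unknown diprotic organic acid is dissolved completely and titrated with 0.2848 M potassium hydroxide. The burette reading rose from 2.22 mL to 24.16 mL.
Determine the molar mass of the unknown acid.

176.1 g/mol

n(KOH) = 0.02194 L × 0.2848 mol/L = 6.249 × 10^-3 mol
From the 1:2 ratio, n(H2A) = 1/2 × 6.249 × 10^-3 = 3.124 × 10^-3 mol
M = m / n = 0.5502 g / 3.124 × 10^-3 mol = 176.1 g/mol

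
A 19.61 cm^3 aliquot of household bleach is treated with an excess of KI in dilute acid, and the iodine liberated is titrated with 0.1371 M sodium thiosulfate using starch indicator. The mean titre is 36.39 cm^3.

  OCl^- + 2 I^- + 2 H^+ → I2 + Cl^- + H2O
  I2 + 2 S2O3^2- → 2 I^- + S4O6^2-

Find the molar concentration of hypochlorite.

0.1272 M

n(S2O3^2-) = 0.03639 × 0.1371 = 4.989 × 10^-3 mol
n(I2) = n(S2O3^2-)/2 = 2.495 × 10^-3 mol
n(OCl^-) in the aliquot = 2.495 × 10^-3 mol (1:1 ratio)
[OCl^-] = 2.495 × 10^-3 / 0.01961 = 0.1272 mol/L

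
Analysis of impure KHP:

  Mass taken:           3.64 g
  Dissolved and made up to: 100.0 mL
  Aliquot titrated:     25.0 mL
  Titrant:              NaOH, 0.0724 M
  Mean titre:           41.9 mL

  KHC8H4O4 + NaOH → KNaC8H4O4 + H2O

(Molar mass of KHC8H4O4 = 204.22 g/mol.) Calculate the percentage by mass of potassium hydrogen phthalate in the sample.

68.1 %

n(NaOH) per titration = 0.0419 × 0.0724 = 3.03 × 10^-3 mol
n(KHC8H4O4) in each aliquot = 3.03 × 10^-3 mol (1:1 ratio)
n(KHC8H4O4) in the whole flask = 3.03 × 10^-3 × 100.0/25.0 = 0.0121 mol
mass of KHC8H4O4 = 0.0121 × 204.22 = 2.48 g
% KHC8H4O4 = 2.48 / 3.64 × 100 = 68.1 %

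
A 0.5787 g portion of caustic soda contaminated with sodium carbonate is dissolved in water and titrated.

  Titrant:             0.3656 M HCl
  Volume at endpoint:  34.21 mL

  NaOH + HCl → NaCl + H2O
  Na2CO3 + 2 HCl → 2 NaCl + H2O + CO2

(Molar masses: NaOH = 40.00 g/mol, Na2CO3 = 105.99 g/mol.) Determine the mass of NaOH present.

n(HCl) = 0.03421 × 0.3656 = 0.01251 mol
Let x = n(NaOH), y = n(Na2CO3).
Titrant: 1x + 2y = 0.01251;  mass: 40.00x + 105.99y = 0.5787
Solving, x = 6.473 × 10^-3 mol, y = 3.017 × 10^-3 mol
mass of NaOH = 6.473 × 10^-3 × 40.00 = 0.2589 g

0.2589 g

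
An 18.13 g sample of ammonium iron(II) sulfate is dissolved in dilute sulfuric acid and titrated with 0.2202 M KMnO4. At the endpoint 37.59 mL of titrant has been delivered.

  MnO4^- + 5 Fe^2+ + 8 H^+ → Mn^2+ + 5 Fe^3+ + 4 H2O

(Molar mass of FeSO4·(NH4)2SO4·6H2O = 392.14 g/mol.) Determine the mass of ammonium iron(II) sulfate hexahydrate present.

n(KMnO4) = 0.03759 L × 0.2202 mol/L = 8.277 × 10^-3 mol
From the 5:1 ratio, n(FeSO4·(NH4)2SO4·6H2O) = 5/1 × 8.277 × 10^-3 = 0.04139 mol
mass of FeSO4·(NH4)2SO4·6H2O = 0.04139 × 392.14 g/mol = 16.23 g

16.23 g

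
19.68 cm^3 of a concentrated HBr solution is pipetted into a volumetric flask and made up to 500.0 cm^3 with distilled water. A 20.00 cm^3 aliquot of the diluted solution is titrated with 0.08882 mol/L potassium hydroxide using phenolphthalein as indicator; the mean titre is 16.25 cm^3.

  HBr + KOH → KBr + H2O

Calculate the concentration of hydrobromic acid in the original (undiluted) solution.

1.833 mol/L

n(KOH) = 0.01625 × 0.08882 = 1.443 × 10^-3 mol
n(HBr) in the aliquot = 1.443 × 10^-3 mol (1:1 ratio)
[HBr]_dilute = 1.443 × 10^-3 / 0.02000 = 0.07217 mol/L
Dilution factor = 500.0 / 19.68 = 25.41
[HBr]_stock = 0.07217 × 25.41 = 1.833 mol/L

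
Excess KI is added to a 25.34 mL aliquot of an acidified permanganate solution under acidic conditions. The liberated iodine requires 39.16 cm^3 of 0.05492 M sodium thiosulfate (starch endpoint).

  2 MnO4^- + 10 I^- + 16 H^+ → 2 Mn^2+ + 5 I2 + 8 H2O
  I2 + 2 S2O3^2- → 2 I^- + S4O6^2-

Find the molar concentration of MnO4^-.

n(S2O3^2-) = 0.03916 × 0.05492 = 2.151 × 10^-3 mol
n(I2) = n(S2O3^2-)/2 = 1.075 × 10^-3 mol
From the 2:5 ratio, n(MnO4^-) in the aliquot = 2/5 × 1.075 × 10^-3 = 4.301 × 10^-4 mol
[MnO4^-] = 4.301 × 10^-4 / 0.02534 = 0.01697 mol/L

0.01697 M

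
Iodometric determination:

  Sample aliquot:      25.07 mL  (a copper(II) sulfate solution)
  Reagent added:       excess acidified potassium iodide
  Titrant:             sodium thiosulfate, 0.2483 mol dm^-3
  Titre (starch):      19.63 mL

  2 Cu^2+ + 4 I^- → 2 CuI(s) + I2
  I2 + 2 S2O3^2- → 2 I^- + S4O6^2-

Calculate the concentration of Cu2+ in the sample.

0.1944 mol/L

n(S2O3^2-) = 0.01963 × 0.2483 = 4.874 × 10^-3 mol
n(I2) = n(S2O3^2-)/2 = 2.437 × 10^-3 mol
From the 2:1 ratio, n(Cu2+) in the aliquot = 2/1 × 2.437 × 10^-3 = 4.874 × 10^-3 mol
[Cu2+] = 4.874 × 10^-3 / 0.02507 = 0.1944 mol/L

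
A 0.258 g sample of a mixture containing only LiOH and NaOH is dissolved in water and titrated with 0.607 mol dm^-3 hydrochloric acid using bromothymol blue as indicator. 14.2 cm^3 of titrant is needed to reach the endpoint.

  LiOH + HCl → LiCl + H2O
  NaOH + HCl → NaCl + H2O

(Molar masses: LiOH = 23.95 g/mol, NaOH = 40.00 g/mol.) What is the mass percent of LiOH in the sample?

50.2 %

n(HCl) = 0.0142 × 0.607 = 8.62 × 10^-3 mol
Let x = n(LiOH), y = n(NaOH).
Titrant: 1x + 1y = 8.62 × 10^-3;  mass: 23.95x + 40.00y = 0.258
Solving, x = 5.41 × 10^-3 mol, y = 3.21 × 10^-3 mol
mass of LiOH = 5.41 × 10^-3 × 23.95 = 0.129 g
% LiOH = 0.129 / 0.258 × 100 = 50.2 %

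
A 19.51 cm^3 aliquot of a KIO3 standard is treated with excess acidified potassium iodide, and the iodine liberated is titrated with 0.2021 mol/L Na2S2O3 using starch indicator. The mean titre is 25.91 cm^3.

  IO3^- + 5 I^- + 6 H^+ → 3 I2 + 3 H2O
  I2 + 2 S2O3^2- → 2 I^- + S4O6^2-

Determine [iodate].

n(S2O3^2-) = 0.02591 × 0.2021 = 5.236 × 10^-3 mol
n(I2) = n(S2O3^2-)/2 = 2.618 × 10^-3 mol
From the 1:3 ratio, n(IO3^-) in the aliquot = 1/3 × 2.618 × 10^-3 = 8.727 × 10^-4 mol
[IO3^-] = 8.727 × 10^-4 / 0.01951 = 0.04473 mol/L

0.04473 mol/L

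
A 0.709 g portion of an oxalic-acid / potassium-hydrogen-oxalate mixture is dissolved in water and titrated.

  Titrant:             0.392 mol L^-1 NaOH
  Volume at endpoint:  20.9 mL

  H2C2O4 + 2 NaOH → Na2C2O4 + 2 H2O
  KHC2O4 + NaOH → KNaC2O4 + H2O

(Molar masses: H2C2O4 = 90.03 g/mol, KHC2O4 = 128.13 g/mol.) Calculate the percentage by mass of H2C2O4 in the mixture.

26.0 %

n(NaOH) = 0.0209 × 0.392 = 8.19 × 10^-3 mol
Let x = n(H2C2O4), y = n(KHC2O4).
Titrant: 2x + 1y = 8.19 × 10^-3;  mass: 90.03x + 128.13y = 0.709
Solving, x = 2.05 × 10^-3 mol, y = 4.09 × 10^-3 mol
mass of H2C2O4 = 2.05 × 10^-3 × 90.03 = 0.185 g
% H2C2O4 = 0.185 / 0.709 × 100 = 26.0 %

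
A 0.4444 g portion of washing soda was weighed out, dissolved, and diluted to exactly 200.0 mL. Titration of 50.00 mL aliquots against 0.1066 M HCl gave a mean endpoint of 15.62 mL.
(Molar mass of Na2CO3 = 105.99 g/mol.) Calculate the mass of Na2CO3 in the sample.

0.3530 g

Na2CO3 + 2 HCl → 2 NaCl + H2O + CO2
n(HCl) per titration = 0.01562 × 0.1066 = 1.665 × 10^-3 mol
From the 1:2 ratio, n(Na2CO3) in each aliquot = 1/2 × 1.665 × 10^-3 = 8.325 × 10^-4 mol
n(Na2CO3) in the whole flask = 8.325 × 10^-4 × 200.0/50.00 = 3.330 × 10^-3 mol
mass of Na2CO3 = 3.330 × 10^-3 × 105.99 = 0.3530 g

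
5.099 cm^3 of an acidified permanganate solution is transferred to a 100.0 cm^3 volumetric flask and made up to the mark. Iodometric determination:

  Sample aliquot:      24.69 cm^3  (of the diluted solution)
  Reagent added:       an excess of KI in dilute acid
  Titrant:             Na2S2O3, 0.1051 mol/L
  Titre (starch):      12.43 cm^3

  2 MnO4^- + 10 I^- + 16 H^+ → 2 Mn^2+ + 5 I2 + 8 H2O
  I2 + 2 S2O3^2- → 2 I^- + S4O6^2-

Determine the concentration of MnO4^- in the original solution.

0.2075 mol/L

n(S2O3^2-) = 0.01243 × 0.1051 = 1.306 × 10^-3 mol
n(I2) = n(S2O3^2-)/2 = 6.532 × 10^-4 mol
From the 2:5 ratio, n(MnO4^-) in the aliquot = 2/5 × 6.532 × 10^-4 = 2.613 × 10^-4 mol
[MnO4^-]_dilute = 2.613 × 10^-4 / 0.02469 = 0.01058 mol/L
[MnO4^-]_original = 0.01058 × 100.0/5.099 = 0.2075 mol/L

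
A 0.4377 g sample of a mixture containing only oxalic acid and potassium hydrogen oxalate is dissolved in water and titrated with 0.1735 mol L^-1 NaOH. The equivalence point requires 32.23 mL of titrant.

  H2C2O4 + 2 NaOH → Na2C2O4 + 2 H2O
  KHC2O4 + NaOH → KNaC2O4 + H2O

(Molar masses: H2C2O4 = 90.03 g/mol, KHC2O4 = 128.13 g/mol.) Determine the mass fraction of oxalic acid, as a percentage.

n(NaOH) = 0.03223 × 0.1735 = 5.592 × 10^-3 mol
Let x = n(H2C2O4), y = n(KHC2O4).
Titrant: 2x + 1y = 5.592 × 10^-3;  mass: 90.03x + 128.13y = 0.4377
Solving, x = 1.677 × 10^-3 mol, y = 2.238 × 10^-3 mol
mass of H2C2O4 = 1.677 × 10^-3 × 90.03 = 0.1510 g
% H2C2O4 = 0.1510 / 0.4377 × 100 = 34.50 %

34.50 %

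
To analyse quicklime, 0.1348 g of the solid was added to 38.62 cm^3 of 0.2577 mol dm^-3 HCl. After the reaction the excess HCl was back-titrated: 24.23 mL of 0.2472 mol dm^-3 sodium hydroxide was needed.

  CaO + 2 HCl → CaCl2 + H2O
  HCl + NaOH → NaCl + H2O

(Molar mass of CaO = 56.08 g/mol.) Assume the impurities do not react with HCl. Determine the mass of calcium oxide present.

n(HCl) added = 0.03862 × 0.2577 = 9.952 × 10^-3 mol
n(NaOH) used in back-titration = 0.02423 × 0.2472 = 5.990 × 10^-3 mol
n(HCl) left over = 5.990 × 10^-3 mol (1:1 ratio)
n(HCl) consumed by analyte = 9.952 × 10^-3 − 5.990 × 10^-3 = 3.963 × 10^-3 mol
From the 1:2 ratio, n(CaO) = 1/2 × 3.963 × 10^-3 = 1.981 × 10^-3 mol
mass of CaO = 1.981 × 10^-3 × 56.08 = 0.1111 g

0.1111 g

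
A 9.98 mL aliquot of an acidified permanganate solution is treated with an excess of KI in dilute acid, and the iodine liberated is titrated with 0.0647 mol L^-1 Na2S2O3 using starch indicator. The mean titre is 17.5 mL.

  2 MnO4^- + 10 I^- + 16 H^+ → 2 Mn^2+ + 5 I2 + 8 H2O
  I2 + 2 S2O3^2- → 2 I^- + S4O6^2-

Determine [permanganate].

n(S2O3^2-) = 0.0175 × 0.0647 = 1.13 × 10^-3 mol
n(I2) = n(S2O3^2-)/2 = 5.66 × 10^-4 mol
From the 2:5 ratio, n(MnO4^-) in the aliquot = 2/5 × 5.66 × 10^-4 = 2.26 × 10^-4 mol
[MnO4^-] = 2.26 × 10^-4 / 0.00998 = 0.0227 mol/L

0.0227 mol/L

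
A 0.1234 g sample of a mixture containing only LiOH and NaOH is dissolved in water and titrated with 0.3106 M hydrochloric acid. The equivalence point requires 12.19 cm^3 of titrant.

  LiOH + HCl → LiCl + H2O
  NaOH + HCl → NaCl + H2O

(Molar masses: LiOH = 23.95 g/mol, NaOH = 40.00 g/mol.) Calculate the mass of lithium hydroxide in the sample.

n(HCl) = 0.01219 × 0.3106 = 3.786 × 10^-3 mol
Let x = n(LiOH), y = n(NaOH).
Titrant: 1x + 1y = 3.786 × 10^-3;  mass: 23.95x + 40.00y = 0.1234
Solving, x = 1.748 × 10^-3 mol, y = 2.039 × 10^-3 mol
mass of LiOH = 1.748 × 10^-3 × 23.95 = 0.04185 g

0.04185 g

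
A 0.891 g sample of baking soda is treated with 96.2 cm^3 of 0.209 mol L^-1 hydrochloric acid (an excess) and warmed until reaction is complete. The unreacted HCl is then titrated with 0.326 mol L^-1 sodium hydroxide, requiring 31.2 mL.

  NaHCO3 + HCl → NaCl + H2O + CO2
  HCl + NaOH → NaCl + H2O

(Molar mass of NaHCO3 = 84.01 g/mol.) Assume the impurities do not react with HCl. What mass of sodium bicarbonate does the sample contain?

n(HCl) added = 0.0962 × 0.209 = 0.0201 mol
n(NaOH) used in back-titration = 0.0312 × 0.326 = 0.0102 mol
n(HCl) left over = 0.0102 mol (1:1 ratio)
n(HCl) consumed by analyte = 0.0201 − 0.0102 = 9.93 × 10^-3 mol
n(NaHCO3) = 9.93 × 10^-3 mol (1:1 ratio)
mass of NaHCO3 = 9.93 × 10^-3 × 84.01 = 0.835 g

0.835 g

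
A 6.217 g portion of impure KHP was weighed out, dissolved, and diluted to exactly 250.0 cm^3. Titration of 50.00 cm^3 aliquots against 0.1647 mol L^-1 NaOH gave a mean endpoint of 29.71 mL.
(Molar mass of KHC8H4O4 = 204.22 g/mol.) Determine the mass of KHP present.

KHC8H4O4 + NaOH → KNaC8H4O4 + H2O
n(NaOH) per titration = 0.02971 × 0.1647 = 4.893 × 10^-3 mol
n(KHC8H4O4) in each aliquot = 4.893 × 10^-3 mol (1:1 ratio)
n(KHC8H4O4) in the whole flask = 4.893 × 10^-3 × 250.0/50.00 = 0.02447 mol
mass of KHC8H4O4 = 0.02447 × 204.22 = 4.996 g

4.996 g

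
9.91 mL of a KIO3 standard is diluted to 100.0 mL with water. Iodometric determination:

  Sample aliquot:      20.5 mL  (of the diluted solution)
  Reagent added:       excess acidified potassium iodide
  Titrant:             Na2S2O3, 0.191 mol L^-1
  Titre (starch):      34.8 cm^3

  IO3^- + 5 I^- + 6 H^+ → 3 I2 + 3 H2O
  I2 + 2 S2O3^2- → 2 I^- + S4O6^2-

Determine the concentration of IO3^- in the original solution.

n(S2O3^2-) = 0.0348 × 0.191 = 6.65 × 10^-3 mol
n(I2) = n(S2O3^2-)/2 = 3.32 × 10^-3 mol
From the 1:3 ratio, n(IO3^-) in the aliquot = 1/3 × 3.32 × 10^-3 = 1.11 × 10^-3 mol
[IO3^-]_dilute = 1.11 × 10^-3 / 0.0205 = 0.0540 mol/L
[IO3^-]_original = 0.0540 × 100.0/9.91 = 0.545 mol/L

0.545 mol/L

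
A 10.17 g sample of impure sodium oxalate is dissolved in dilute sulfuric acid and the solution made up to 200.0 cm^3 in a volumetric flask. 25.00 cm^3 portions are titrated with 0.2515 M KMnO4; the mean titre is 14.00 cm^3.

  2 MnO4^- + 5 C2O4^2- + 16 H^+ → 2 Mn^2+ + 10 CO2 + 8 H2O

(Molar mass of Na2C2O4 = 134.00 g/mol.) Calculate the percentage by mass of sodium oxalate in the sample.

92.79 %

n(KMnO4) per titration = 0.01400 × 0.2515 = 3.521 × 10^-3 mol
From the 5:2 ratio, n(Na2C2O4) in each aliquot = 5/2 × 3.521 × 10^-3 = 8.803 × 10^-3 mol
n(Na2C2O4) in the whole flask = 8.803 × 10^-3 × 200.0/25.00 = 0.07042 mol
mass of Na2C2O4 = 0.07042 × 134.00 = 9.436 g
% Na2C2O4 = 9.436 / 10.17 × 100 = 92.79 %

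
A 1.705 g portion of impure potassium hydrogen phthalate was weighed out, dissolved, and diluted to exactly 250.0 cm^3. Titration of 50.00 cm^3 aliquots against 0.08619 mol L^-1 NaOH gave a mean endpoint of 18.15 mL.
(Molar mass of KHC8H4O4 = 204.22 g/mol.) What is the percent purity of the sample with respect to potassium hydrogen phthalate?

KHC8H4O4 + NaOH → KNaC8H4O4 + H2O
n(NaOH) per titration = 0.01815 × 0.08619 = 1.564 × 10^-3 mol
n(KHC8H4O4) in each aliquot = 1.564 × 10^-3 mol (1:1 ratio)
n(KHC8H4O4) in the whole flask = 1.564 × 10^-3 × 250.0/50.00 = 7.822 × 10^-3 mol
mass of KHC8H4O4 = 7.822 × 10^-3 × 204.22 = 1.597 g
% KHC8H4O4 = 1.597 / 1.705 × 100 = 93.69 %

93.69 %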